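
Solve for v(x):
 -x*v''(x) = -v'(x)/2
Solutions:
 v(x) = C1 + C2*x^(3/2)


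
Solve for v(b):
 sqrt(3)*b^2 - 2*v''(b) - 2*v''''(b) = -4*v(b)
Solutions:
 v(b) = C1*exp(-b) + C2*exp(b) + C3*sin(sqrt(2)*b) + C4*cos(sqrt(2)*b) - sqrt(3)*b^2/4 - sqrt(3)/4


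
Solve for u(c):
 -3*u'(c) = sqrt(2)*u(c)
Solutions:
 u(c) = C1*exp(-sqrt(2)*c/3)


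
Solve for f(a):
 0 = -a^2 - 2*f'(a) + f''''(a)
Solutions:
 f(a) = C1 + C4*exp(2^(1/3)*a) - a^3/6 + (C2*sin(2^(1/3)*sqrt(3)*a/2) + C3*cos(2^(1/3)*sqrt(3)*a/2))*exp(-2^(1/3)*a/2)


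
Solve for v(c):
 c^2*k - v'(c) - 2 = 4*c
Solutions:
 v(c) = C1 + c^3*k/3 - 2*c^2 - 2*c


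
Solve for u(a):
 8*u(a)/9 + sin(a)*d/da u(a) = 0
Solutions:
 u(a) = C1*(cos(a) + 1)^(4/9)/(cos(a) - 1)^(4/9)


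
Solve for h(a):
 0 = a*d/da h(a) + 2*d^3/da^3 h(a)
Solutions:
 h(a) = C1 + Integral(C2*airyai(-2^(2/3)*a/2) + C3*airybi(-2^(2/3)*a/2), a)


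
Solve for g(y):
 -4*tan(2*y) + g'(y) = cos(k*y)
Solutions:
 g(y) = C1 + Piecewise((sin(k*y)/k, Ne(k, 0)), (y, True)) - 2*log(cos(2*y))


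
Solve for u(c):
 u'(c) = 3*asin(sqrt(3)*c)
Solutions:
 u(c) = C1 + 3*c*asin(sqrt(3)*c) + sqrt(3)*sqrt(1 - 3*c^2)


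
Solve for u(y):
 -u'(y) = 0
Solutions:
 u(y) = C1


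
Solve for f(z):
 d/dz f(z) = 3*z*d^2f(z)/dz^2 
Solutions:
 f(z) = C1 + C2*z^(4/3)


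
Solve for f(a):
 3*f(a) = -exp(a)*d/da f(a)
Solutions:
 f(a) = C1*exp(3*exp(-a))


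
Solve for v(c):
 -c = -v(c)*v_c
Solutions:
 v(c) = -sqrt(C1 + c^2)
 v(c) = sqrt(C1 + c^2)


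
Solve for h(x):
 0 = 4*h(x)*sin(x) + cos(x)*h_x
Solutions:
 h(x) = C1*cos(x)^4


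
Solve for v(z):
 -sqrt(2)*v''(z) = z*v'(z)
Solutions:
 v(z) = C1 + C2*erf(2^(1/4)*z/2)


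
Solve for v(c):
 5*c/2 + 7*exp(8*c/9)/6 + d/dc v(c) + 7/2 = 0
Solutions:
 v(c) = C1 - 5*c^2/4 - 7*c/2 - 21*exp(8*c/9)/16


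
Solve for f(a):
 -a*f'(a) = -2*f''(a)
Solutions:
 f(a) = C1 + C2*erfi(a/2)


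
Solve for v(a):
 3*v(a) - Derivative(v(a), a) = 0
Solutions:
 v(a) = C1*exp(3*a)


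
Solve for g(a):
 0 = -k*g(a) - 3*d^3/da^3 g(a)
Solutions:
 g(a) = C1*exp(3^(2/3)*a*(-k)^(1/3)/3) + C2*exp(a*(-k)^(1/3)*(-3^(2/3) + 3*3^(1/6)*I)/6) + C3*exp(-a*(-k)^(1/3)*(3^(2/3) + 3*3^(1/6)*I)/6)


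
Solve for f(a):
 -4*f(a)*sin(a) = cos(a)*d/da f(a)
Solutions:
 f(a) = C1*cos(a)^4


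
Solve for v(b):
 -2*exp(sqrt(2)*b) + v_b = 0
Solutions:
 v(b) = C1 + sqrt(2)*exp(sqrt(2)*b)


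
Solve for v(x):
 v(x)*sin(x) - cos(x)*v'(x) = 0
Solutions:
 v(x) = C1/cos(x)


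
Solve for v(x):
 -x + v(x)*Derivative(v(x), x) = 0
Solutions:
 v(x) = -sqrt(C1 + x^2)
 v(x) = sqrt(C1 + x^2)


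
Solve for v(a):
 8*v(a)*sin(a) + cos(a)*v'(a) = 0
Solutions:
 v(a) = C1*cos(a)^8


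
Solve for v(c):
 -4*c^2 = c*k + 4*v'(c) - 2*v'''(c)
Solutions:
 v(c) = C1 + C2*exp(-sqrt(2)*c) + C3*exp(sqrt(2)*c) - c^3/3 - c^2*k/8 - c


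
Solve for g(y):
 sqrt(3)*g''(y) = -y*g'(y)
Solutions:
 g(y) = C1 + C2*erf(sqrt(2)*3^(3/4)*y/6)


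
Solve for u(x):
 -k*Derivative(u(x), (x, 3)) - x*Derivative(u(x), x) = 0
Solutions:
 u(x) = C1 + Integral(C2*airyai(x*(-1/k)^(1/3)) + C3*airybi(x*(-1/k)^(1/3)), x)


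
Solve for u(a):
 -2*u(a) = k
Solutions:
 u(a) = -k/2


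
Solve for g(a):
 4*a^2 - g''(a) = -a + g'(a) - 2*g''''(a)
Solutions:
 g(a) = C1 + C4*exp(a) + 4*a^3/3 - 7*a^2/2 + 7*a + (C2*sin(a/2) + C3*cos(a/2))*exp(-a/2)


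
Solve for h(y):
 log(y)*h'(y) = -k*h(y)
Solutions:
 h(y) = C1*exp(-k*li(y))


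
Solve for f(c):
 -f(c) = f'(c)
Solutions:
 f(c) = C1*exp(-c)


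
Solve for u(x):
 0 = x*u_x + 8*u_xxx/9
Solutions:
 u(x) = C1 + Integral(C2*airyai(-3^(2/3)*x/2) + C3*airybi(-3^(2/3)*x/2), x)


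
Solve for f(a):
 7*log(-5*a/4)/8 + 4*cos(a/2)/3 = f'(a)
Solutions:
 f(a) = C1 + 7*a*log(-a)/8 - 7*a*log(2)/4 - 7*a/8 + 7*a*log(5)/8 + 8*sin(a/2)/3


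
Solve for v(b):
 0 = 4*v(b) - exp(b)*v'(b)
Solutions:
 v(b) = C1*exp(-4*exp(-b))


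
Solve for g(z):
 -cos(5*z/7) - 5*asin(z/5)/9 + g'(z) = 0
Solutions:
 g(z) = C1 + 5*z*asin(z/5)/9 + 5*sqrt(25 - z^2)/9 + 7*sin(5*z/7)/5


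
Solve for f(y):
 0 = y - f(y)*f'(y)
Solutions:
 f(y) = -sqrt(C1 + y^2)
 f(y) = sqrt(C1 + y^2)


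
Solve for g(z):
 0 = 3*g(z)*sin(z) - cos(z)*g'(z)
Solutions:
 g(z) = C1/cos(z)^3


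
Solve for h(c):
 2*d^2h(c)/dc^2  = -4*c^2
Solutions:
 h(c) = C1 + C2*c - c^4/6


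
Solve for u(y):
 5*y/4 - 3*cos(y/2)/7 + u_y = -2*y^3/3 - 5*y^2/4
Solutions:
 u(y) = C1 - y^4/6 - 5*y^3/12 - 5*y^2/8 + 6*sin(y/2)/7


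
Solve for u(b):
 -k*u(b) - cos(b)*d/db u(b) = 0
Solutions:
 u(b) = C1*exp(k*(log(sin(b) - 1) - log(sin(b) + 1))/2)


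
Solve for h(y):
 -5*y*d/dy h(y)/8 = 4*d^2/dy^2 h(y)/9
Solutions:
 h(y) = C1 + C2*erf(3*sqrt(5)*y/8)


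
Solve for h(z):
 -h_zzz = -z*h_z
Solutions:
 h(z) = C1 + Integral(C2*airyai(z) + C3*airybi(z), z)


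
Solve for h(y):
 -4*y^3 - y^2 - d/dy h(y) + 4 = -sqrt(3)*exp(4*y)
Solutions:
 h(y) = C1 - y^4 - y^3/3 + 4*y + sqrt(3)*exp(4*y)/4


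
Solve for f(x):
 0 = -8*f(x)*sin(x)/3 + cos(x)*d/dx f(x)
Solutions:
 f(x) = C1/cos(x)^(8/3)


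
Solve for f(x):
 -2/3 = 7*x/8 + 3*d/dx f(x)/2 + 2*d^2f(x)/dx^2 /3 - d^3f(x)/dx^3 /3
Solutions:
 f(x) = C1 + C2*exp(x*(1 - sqrt(22)/2)) + C3*exp(x*(1 + sqrt(22)/2)) - 7*x^2/24 - 5*x/27


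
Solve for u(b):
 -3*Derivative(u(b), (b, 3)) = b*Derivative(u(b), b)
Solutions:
 u(b) = C1 + Integral(C2*airyai(-3^(2/3)*b/3) + C3*airybi(-3^(2/3)*b/3), b)


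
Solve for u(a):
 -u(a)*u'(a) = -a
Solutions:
 u(a) = -sqrt(C1 + a^2)
 u(a) = sqrt(C1 + a^2)


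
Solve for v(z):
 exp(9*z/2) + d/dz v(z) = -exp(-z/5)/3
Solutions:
 v(z) = C1 - 2*exp(9*z/2)/9 + 5*exp(-z/5)/3


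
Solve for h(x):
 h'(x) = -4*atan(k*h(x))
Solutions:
 Integral(1/atan(_y*k), (_y, h(x))) = C1 - 4*x


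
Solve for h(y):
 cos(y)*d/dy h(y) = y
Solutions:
 h(y) = C1 + Integral(y/cos(y), y)


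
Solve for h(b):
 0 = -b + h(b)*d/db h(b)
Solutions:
 h(b) = -sqrt(C1 + b^2)
 h(b) = sqrt(C1 + b^2)


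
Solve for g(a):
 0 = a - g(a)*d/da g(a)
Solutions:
 g(a) = -sqrt(C1 + a^2)
 g(a) = sqrt(C1 + a^2)


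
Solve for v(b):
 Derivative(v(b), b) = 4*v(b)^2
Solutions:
 v(b) = -1/(C1 + 4*b)


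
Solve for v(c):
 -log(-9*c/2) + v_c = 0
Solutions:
 v(c) = C1 + c*log(-c) + c*(-1 - log(2) + 2*log(3))


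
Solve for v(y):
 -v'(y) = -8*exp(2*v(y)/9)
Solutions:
 v(y) = 9*log(-sqrt(-1/(C1 + 8*y))) - 9*log(2)/2 + 9*log(3)
 v(y) = 9*log(-1/(C1 + 8*y))/2 - 9*log(2)/2 + 9*log(3)


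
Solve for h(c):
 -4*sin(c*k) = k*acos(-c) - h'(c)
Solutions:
 h(c) = C1 + k*(c*acos(-c) + sqrt(1 - c^2)) + 4*Piecewise((-cos(c*k)/k, Ne(k, 0)), (0, True))


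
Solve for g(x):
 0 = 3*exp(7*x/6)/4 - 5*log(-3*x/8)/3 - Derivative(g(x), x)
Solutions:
 g(x) = C1 - 5*x*log(-x)/3 + x*(-5*log(3)/3 + 5/3 + 5*log(2)) + 9*exp(7*x/6)/14


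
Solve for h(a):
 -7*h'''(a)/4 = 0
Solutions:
 h(a) = C1 + C2*a + C3*a^2


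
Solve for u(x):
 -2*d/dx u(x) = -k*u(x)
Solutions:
 u(x) = C1*exp(k*x/2)


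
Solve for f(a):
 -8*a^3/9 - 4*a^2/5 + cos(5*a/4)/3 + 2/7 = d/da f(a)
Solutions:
 f(a) = C1 - 2*a^4/9 - 4*a^3/15 + 2*a/7 + 4*sin(5*a/4)/15


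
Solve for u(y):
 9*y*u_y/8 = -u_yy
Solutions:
 u(y) = C1 + C2*erf(3*y/4)


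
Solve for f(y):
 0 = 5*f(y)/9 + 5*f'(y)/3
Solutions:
 f(y) = C1*exp(-y/3)


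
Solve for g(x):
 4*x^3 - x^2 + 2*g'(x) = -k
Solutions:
 g(x) = C1 - k*x/2 - x^4/2 + x^3/6


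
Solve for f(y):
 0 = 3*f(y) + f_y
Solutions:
 f(y) = C1*exp(-3*y)


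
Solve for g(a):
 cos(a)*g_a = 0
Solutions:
 g(a) = C1


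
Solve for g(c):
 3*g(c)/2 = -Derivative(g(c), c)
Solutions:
 g(c) = C1*exp(-3*c/2)


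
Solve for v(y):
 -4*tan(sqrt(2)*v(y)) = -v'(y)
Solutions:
 v(y) = sqrt(2)*(pi - asin(C1*exp(4*sqrt(2)*y)))/2
 v(y) = sqrt(2)*asin(C1*exp(4*sqrt(2)*y))/2


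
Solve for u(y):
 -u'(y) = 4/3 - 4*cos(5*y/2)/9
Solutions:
 u(y) = C1 - 4*y/3 + 8*sin(5*y/2)/45


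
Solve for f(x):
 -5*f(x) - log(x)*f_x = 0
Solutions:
 f(x) = C1*exp(-5*li(x))


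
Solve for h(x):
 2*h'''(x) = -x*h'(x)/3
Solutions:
 h(x) = C1 + Integral(C2*airyai(-6^(2/3)*x/6) + C3*airybi(-6^(2/3)*x/6), x)


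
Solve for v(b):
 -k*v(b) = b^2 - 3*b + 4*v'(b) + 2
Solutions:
 v(b) = C1*exp(-b*k/4) - b^2/k + 3*b/k + 8*b/k^2 - 2/k - 12/k^2 - 32/k^3


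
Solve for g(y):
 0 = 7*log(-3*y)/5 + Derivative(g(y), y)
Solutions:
 g(y) = C1 - 7*y*log(-y)/5 + 7*y*(1 - log(3))/5


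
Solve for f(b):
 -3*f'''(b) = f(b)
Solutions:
 f(b) = C3*exp(-3^(2/3)*b/3) + (C1*sin(3^(1/6)*b/2) + C2*cos(3^(1/6)*b/2))*exp(3^(2/3)*b/6)


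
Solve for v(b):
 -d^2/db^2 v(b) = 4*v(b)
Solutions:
 v(b) = C1*sin(2*b) + C2*cos(2*b)


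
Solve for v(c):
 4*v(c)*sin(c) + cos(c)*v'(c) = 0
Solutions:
 v(c) = C1*cos(c)^4


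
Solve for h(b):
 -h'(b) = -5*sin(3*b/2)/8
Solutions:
 h(b) = C1 - 5*cos(3*b/2)/12


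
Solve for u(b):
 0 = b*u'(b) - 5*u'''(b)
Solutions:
 u(b) = C1 + Integral(C2*airyai(5^(2/3)*b/5) + C3*airybi(5^(2/3)*b/5), b)


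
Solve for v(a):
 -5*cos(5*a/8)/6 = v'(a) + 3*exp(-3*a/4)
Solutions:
 v(a) = C1 - 4*sin(5*a/8)/3 + 4*exp(-3*a/4)


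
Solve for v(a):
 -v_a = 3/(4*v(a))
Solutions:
 v(a) = -sqrt(C1 - 6*a)/2
 v(a) = sqrt(C1 - 6*a)/2


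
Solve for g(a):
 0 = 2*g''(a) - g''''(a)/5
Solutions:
 g(a) = C1 + C2*a + C3*exp(-sqrt(10)*a) + C4*exp(sqrt(10)*a)


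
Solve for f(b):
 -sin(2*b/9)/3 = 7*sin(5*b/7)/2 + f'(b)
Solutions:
 f(b) = C1 + 3*cos(2*b/9)/2 + 49*cos(5*b/7)/10


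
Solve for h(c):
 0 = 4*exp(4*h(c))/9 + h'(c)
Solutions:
 h(c) = log(-(1/(C1 + 16*c))^(1/4)) + log(3)/2
 h(c) = log(1/(C1 + 16*c))/4 + log(3)/2
 h(c) = log(-I*(1/(C1 + 16*c))^(1/4)) + log(3)/2
 h(c) = log(I*(1/(C1 + 16*c))^(1/4)) + log(3)/2


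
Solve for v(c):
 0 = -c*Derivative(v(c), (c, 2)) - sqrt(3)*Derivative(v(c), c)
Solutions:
 v(c) = C1 + C2*c^(1 - sqrt(3))


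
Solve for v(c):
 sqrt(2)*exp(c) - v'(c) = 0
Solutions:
 v(c) = C1 + sqrt(2)*exp(c)


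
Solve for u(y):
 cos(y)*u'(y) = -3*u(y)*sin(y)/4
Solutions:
 u(y) = C1*cos(y)^(3/4)


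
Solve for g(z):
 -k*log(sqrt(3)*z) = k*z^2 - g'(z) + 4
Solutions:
 g(z) = C1 + k*z^3/3 + k*z*log(z) - k*z + k*z*log(3)/2 + 4*z


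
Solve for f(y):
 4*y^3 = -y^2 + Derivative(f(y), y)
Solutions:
 f(y) = C1 + y^4 + y^3/3


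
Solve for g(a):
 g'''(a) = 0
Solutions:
 g(a) = C1 + C2*a + C3*a^2


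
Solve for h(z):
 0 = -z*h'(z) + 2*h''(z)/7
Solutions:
 h(z) = C1 + C2*erfi(sqrt(7)*z/2)


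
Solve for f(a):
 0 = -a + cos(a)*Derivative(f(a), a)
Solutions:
 f(a) = C1 + Integral(a/cos(a), a)


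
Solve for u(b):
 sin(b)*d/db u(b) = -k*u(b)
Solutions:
 u(b) = C1*exp(k*(-log(cos(b) - 1) + log(cos(b) + 1))/2)


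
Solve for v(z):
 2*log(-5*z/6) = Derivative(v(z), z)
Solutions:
 v(z) = C1 + 2*z*log(-z) + 2*z*(-log(6) - 1 + log(5))


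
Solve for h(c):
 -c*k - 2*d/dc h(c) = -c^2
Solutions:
 h(c) = C1 + c^3/6 - c^2*k/4


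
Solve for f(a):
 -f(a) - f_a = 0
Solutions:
 f(a) = C1*exp(-a)


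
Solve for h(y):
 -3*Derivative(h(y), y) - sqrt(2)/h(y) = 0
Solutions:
 h(y) = -sqrt(C1 - 6*sqrt(2)*y)/3
 h(y) = sqrt(C1 - 6*sqrt(2)*y)/3


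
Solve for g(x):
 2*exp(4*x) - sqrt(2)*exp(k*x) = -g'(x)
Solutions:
 g(x) = C1 - exp(4*x)/2 + sqrt(2)*exp(k*x)/k


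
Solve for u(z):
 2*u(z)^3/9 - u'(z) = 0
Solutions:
 u(z) = -3*sqrt(2)*sqrt(-1/(C1 + 2*z))/2
 u(z) = 3*sqrt(2)*sqrt(-1/(C1 + 2*z))/2


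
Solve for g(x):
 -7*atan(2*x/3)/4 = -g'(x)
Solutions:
 g(x) = C1 + 7*x*atan(2*x/3)/4 - 21*log(4*x^2 + 9)/16


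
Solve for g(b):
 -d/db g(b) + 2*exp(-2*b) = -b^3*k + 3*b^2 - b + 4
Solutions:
 g(b) = C1 + b^4*k/4 - b^3 + b^2/2 - 4*b - exp(-2*b)


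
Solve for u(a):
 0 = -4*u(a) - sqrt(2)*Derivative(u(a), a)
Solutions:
 u(a) = C1*exp(-2*sqrt(2)*a)


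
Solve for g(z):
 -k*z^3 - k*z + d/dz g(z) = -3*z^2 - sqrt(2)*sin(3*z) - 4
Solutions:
 g(z) = C1 + k*z^4/4 + k*z^2/2 - z^3 - 4*z + sqrt(2)*cos(3*z)/3


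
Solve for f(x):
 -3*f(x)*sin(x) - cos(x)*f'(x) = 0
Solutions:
 f(x) = C1*cos(x)^3


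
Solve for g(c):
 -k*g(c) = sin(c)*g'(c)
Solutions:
 g(c) = C1*exp(k*(-log(cos(c) - 1) + log(cos(c) + 1))/2)


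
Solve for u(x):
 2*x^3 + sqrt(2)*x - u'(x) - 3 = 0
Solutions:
 u(x) = C1 + x^4/2 + sqrt(2)*x^2/2 - 3*x


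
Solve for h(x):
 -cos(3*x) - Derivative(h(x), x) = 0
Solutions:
 h(x) = C1 - sin(3*x)/3


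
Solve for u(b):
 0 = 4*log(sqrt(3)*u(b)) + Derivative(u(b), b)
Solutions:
 Integral(1/(2*log(_y) + log(3)), (_y, u(b)))/2 = C1 - b


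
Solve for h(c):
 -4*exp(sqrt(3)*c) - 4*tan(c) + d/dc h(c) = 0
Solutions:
 h(c) = C1 + 4*sqrt(3)*exp(sqrt(3)*c)/3 - 4*log(cos(c))


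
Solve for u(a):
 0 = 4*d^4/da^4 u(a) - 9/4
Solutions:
 u(a) = C1 + C2*a + C3*a^2 + C4*a^3 + 3*a^4/128


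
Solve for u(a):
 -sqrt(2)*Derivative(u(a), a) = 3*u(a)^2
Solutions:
 u(a) = 2/(C1 + 3*sqrt(2)*a)


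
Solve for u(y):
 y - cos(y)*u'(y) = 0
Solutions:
 u(y) = C1 + Integral(y/cos(y), y)


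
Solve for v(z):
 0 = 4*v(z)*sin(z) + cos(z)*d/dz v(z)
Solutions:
 v(z) = C1*cos(z)^4


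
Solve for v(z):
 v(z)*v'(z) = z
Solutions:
 v(z) = -sqrt(C1 + z^2)
 v(z) = sqrt(C1 + z^2)


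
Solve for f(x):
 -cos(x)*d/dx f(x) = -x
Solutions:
 f(x) = C1 + Integral(x/cos(x), x)


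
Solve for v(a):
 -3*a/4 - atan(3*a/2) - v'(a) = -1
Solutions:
 v(a) = C1 - 3*a^2/8 - a*atan(3*a/2) + a + log(9*a^2 + 4)/3


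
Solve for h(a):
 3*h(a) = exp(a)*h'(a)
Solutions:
 h(a) = C1*exp(-3*exp(-a))


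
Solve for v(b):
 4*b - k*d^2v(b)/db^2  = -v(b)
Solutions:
 v(b) = C1*exp(-b*sqrt(1/k)) + C2*exp(b*sqrt(1/k)) - 4*b


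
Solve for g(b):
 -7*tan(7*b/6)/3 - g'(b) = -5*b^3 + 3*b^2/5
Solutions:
 g(b) = C1 + 5*b^4/4 - b^3/5 + 2*log(cos(7*b/6))


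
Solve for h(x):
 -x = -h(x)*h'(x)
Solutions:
 h(x) = -sqrt(C1 + x^2)
 h(x) = sqrt(C1 + x^2)


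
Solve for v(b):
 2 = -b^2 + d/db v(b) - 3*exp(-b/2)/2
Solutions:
 v(b) = C1 + b^3/3 + 2*b - 3*exp(-b/2)


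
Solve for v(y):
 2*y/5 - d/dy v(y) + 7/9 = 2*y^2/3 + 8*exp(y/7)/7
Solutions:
 v(y) = C1 - 2*y^3/9 + y^2/5 + 7*y/9 - 8*exp(y/7)


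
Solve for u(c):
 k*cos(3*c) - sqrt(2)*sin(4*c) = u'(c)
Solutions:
 u(c) = C1 + k*sin(3*c)/3 + sqrt(2)*cos(4*c)/4


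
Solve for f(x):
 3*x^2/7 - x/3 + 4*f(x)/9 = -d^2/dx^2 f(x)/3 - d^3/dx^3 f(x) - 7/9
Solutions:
 f(x) = C1*exp(x*(-2 + (18*sqrt(82) + 163)^(-1/3) + (18*sqrt(82) + 163)^(1/3))/18)*sin(sqrt(3)*x*(-(18*sqrt(82) + 163)^(1/3) + (18*sqrt(82) + 163)^(-1/3))/18) + C2*exp(x*(-2 + (18*sqrt(82) + 163)^(-1/3) + (18*sqrt(82) + 163)^(1/3))/18)*cos(sqrt(3)*x*(-(18*sqrt(82) + 163)^(1/3) + (18*sqrt(82) + 163)^(-1/3))/18) + C3*exp(-x*((18*sqrt(82) + 163)^(-1/3) + 1 + (18*sqrt(82) + 163)^(1/3))/9) - 27*x^2/28 + 3*x/4 - 17/56


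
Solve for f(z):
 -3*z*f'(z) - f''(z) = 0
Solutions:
 f(z) = C1 + C2*erf(sqrt(6)*z/2)


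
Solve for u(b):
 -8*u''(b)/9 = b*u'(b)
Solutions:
 u(b) = C1 + C2*erf(3*b/4)


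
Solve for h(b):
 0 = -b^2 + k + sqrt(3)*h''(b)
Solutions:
 h(b) = C1 + C2*b + sqrt(3)*b^4/36 - sqrt(3)*b^2*k/6


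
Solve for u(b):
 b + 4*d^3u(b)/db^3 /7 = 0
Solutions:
 u(b) = C1 + C2*b + C3*b^2 - 7*b^4/96


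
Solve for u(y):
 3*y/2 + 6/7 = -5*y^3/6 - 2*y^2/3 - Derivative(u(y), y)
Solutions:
 u(y) = C1 - 5*y^4/24 - 2*y^3/9 - 3*y^2/4 - 6*y/7


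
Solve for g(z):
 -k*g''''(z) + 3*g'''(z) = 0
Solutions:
 g(z) = C1 + C2*z + C3*z^2 + C4*exp(3*z/k)


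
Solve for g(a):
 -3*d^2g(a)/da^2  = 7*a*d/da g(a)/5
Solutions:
 g(a) = C1 + C2*erf(sqrt(210)*a/30)


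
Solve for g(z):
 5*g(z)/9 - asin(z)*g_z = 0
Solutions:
 g(z) = C1*exp(5*Integral(1/asin(z), z)/9)


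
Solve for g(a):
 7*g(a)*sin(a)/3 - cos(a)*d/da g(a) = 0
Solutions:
 g(a) = C1/cos(a)^(7/3)


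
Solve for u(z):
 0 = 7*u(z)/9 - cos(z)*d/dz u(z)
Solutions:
 u(z) = C1*(sin(z) + 1)^(7/18)/(sin(z) - 1)^(7/18)


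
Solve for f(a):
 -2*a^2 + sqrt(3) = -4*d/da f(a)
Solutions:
 f(a) = C1 + a^3/6 - sqrt(3)*a/4


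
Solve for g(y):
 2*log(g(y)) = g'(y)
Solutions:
 li(g(y)) = C1 + 2*y


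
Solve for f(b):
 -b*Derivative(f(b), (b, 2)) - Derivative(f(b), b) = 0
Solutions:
 f(b) = C1 + C2*log(b)


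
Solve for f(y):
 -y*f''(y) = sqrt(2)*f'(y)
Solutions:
 f(y) = C1 + C2*y^(1 - sqrt(2))


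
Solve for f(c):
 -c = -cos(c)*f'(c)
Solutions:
 f(c) = C1 + Integral(c/cos(c), c)


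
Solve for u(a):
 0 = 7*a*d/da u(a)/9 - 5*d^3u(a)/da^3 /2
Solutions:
 u(a) = C1 + Integral(C2*airyai(1050^(1/3)*a/15) + C3*airybi(1050^(1/3)*a/15), a)


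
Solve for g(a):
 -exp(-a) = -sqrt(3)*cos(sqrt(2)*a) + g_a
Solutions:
 g(a) = C1 + sqrt(6)*sin(sqrt(2)*a)/2 + exp(-a)


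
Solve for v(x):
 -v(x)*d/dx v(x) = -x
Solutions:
 v(x) = -sqrt(C1 + x^2)
 v(x) = sqrt(C1 + x^2)


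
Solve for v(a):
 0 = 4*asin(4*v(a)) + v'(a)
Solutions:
 Integral(1/asin(4*_y), (_y, v(a))) = C1 - 4*a


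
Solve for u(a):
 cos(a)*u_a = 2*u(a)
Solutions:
 u(a) = C1*(sin(a) + 1)/(sin(a) - 1)


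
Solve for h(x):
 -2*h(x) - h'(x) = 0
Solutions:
 h(x) = C1*exp(-2*x)


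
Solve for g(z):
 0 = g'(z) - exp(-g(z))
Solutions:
 g(z) = log(C1 + z)


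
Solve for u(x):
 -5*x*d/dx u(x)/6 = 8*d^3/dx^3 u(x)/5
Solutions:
 u(x) = C1 + Integral(C2*airyai(-30^(2/3)*x/12) + C3*airybi(-30^(2/3)*x/12), x)


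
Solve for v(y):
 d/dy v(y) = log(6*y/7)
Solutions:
 v(y) = C1 + y*log(y) - y + y*log(6/7)


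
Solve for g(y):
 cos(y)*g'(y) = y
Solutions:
 g(y) = C1 + Integral(y/cos(y), y)


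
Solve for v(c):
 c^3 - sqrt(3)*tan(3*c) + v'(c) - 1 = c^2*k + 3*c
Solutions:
 v(c) = C1 - c^4/4 + c^3*k/3 + 3*c^2/2 + c - sqrt(3)*log(cos(3*c))/3


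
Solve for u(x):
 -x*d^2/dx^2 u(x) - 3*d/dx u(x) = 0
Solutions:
 u(x) = C1 + C2/x^2


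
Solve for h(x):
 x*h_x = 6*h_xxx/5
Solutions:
 h(x) = C1 + Integral(C2*airyai(5^(1/3)*6^(2/3)*x/6) + C3*airybi(5^(1/3)*6^(2/3)*x/6), x)


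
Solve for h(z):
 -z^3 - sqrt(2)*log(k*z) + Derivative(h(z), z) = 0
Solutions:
 h(z) = C1 + z^4/4 + sqrt(2)*z*log(k*z) - sqrt(2)*z


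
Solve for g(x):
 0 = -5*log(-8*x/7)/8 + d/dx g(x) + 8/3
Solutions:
 g(x) = C1 + 5*x*log(-x)/8 + x*(-79 - 15*log(7) + 45*log(2))/24


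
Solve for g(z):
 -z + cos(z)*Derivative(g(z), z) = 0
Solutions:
 g(z) = C1 + Integral(z/cos(z), z)


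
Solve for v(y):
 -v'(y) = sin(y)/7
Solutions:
 v(y) = C1 + cos(y)/7


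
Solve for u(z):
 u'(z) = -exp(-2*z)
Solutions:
 u(z) = C1 + exp(-2*z)/2


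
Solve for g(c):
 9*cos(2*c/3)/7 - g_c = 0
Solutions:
 g(c) = C1 + 27*sin(2*c/3)/14


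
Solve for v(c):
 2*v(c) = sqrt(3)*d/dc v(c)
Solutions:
 v(c) = C1*exp(2*sqrt(3)*c/3)


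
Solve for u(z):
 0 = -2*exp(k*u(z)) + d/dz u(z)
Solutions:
 u(z) = Piecewise((log(-1/(C1*k + 2*k*z))/k, Ne(k, 0)), (nan, True))
 u(z) = Piecewise((C1 + 2*z, Eq(k, 0)), (nan, True))


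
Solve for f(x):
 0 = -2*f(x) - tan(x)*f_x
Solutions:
 f(x) = C1/sin(x)^2


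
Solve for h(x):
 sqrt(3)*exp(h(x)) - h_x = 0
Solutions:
 h(x) = log(-1/(C1 + sqrt(3)*x))


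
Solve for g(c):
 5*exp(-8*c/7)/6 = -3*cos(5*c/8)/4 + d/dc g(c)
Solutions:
 g(c) = C1 + 6*sin(5*c/8)/5 - 35*exp(-8*c/7)/48


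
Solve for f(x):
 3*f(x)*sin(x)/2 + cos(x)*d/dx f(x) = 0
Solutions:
 f(x) = C1*cos(x)^(3/2)


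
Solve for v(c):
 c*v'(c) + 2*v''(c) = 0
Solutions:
 v(c) = C1 + C2*erf(c/2)


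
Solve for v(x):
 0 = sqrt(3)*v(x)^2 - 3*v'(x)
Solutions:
 v(x) = -3/(C1 + sqrt(3)*x)


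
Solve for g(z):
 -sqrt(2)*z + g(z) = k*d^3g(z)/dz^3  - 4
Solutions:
 g(z) = C1*exp(z*(1/k)^(1/3)) + C2*exp(z*(-1 + sqrt(3)*I)*(1/k)^(1/3)/2) + C3*exp(-z*(1 + sqrt(3)*I)*(1/k)^(1/3)/2) + sqrt(2)*z - 4


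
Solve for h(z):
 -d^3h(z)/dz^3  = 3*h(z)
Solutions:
 h(z) = C3*exp(-3^(1/3)*z) + (C1*sin(3^(5/6)*z/2) + C2*cos(3^(5/6)*z/2))*exp(3^(1/3)*z/2)


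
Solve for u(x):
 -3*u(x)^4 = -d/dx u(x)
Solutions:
 u(x) = (-1/(C1 + 9*x))^(1/3)
 u(x) = (-1/(C1 + 3*x))^(1/3)*(-3^(2/3) - 3*3^(1/6)*I)/6
 u(x) = (-1/(C1 + 3*x))^(1/3)*(-3^(2/3) + 3*3^(1/6)*I)/6


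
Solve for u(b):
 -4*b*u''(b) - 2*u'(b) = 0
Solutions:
 u(b) = C1 + C2*sqrt(b)


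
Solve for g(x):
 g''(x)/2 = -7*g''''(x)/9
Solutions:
 g(x) = C1 + C2*x + C3*sin(3*sqrt(14)*x/14) + C4*cos(3*sqrt(14)*x/14)


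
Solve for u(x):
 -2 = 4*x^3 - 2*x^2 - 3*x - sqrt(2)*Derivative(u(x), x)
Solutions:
 u(x) = C1 + sqrt(2)*x^4/2 - sqrt(2)*x^3/3 - 3*sqrt(2)*x^2/4 + sqrt(2)*x


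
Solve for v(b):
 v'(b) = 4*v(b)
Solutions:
 v(b) = C1*exp(4*b)


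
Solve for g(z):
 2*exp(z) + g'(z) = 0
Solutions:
 g(z) = C1 - 2*exp(z)


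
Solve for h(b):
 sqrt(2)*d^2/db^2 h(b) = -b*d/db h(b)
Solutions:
 h(b) = C1 + C2*erf(2^(1/4)*b/2)


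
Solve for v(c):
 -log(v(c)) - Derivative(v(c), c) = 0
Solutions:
 li(v(c)) = C1 - c


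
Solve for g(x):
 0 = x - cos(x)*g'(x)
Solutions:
 g(x) = C1 + Integral(x/cos(x), x)


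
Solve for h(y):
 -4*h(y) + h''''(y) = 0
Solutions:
 h(y) = C1*exp(-sqrt(2)*y) + C2*exp(sqrt(2)*y) + C3*sin(sqrt(2)*y) + C4*cos(sqrt(2)*y)


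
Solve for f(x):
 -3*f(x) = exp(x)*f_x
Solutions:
 f(x) = C1*exp(3*exp(-x))


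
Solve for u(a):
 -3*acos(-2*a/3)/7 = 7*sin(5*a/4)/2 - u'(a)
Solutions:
 u(a) = C1 + 3*a*acos(-2*a/3)/7 + 3*sqrt(9 - 4*a^2)/14 - 14*cos(5*a/4)/5


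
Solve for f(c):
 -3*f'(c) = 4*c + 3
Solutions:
 f(c) = C1 - 2*c^2/3 - c


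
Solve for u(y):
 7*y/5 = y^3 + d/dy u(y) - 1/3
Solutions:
 u(y) = C1 - y^4/4 + 7*y^2/10 + y/3


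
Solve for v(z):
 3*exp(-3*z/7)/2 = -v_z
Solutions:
 v(z) = C1 + 7*exp(-3*z/7)/2


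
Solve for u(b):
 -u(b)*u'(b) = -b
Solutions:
 u(b) = -sqrt(C1 + b^2)
 u(b) = sqrt(C1 + b^2)


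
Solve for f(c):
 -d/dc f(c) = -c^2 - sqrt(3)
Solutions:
 f(c) = C1 + c^3/3 + sqrt(3)*c


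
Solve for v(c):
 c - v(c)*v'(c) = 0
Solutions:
 v(c) = -sqrt(C1 + c^2)
 v(c) = sqrt(C1 + c^2)


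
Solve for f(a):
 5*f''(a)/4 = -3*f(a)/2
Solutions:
 f(a) = C1*sin(sqrt(30)*a/5) + C2*cos(sqrt(30)*a/5)


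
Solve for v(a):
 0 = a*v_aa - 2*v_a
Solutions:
 v(a) = C1 + C2*a^3


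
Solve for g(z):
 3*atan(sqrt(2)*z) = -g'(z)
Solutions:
 g(z) = C1 - 3*z*atan(sqrt(2)*z) + 3*sqrt(2)*log(2*z^2 + 1)/4


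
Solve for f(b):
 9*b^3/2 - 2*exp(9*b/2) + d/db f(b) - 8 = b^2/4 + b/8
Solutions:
 f(b) = C1 - 9*b^4/8 + b^3/12 + b^2/16 + 8*b + 4*exp(9*b/2)/9


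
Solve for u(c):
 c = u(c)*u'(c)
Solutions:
 u(c) = -sqrt(C1 + c^2)
 u(c) = sqrt(C1 + c^2)


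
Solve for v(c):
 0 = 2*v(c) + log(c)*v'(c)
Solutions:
 v(c) = C1*exp(-2*li(c))


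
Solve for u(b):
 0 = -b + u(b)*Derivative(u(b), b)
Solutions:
 u(b) = -sqrt(C1 + b^2)
 u(b) = sqrt(C1 + b^2)


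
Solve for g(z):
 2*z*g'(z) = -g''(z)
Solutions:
 g(z) = C1 + C2*erf(z)


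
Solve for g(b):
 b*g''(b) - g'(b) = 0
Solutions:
 g(b) = C1 + C2*b^2


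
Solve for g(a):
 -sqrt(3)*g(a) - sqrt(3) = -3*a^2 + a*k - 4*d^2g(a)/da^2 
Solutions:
 g(a) = C1*exp(-3^(1/4)*a/2) + C2*exp(3^(1/4)*a/2) + sqrt(3)*a^2 - sqrt(3)*a*k/3 + 7


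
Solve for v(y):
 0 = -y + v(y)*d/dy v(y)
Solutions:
 v(y) = -sqrt(C1 + y^2)
 v(y) = sqrt(C1 + y^2)


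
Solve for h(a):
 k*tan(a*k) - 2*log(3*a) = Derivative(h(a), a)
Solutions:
 h(a) = C1 - 2*a*log(a) - 2*a*log(3) + 2*a + k*Piecewise((-log(cos(a*k))/k, Ne(k, 0)), (0, True))


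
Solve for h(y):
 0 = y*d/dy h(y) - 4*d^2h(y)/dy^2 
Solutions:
 h(y) = C1 + C2*erfi(sqrt(2)*y/4)


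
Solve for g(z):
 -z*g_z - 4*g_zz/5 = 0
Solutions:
 g(z) = C1 + C2*erf(sqrt(10)*z/4)


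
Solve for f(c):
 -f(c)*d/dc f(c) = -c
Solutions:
 f(c) = -sqrt(C1 + c^2)
 f(c) = sqrt(C1 + c^2)


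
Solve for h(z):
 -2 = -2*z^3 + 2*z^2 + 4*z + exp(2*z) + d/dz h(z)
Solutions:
 h(z) = C1 + z^4/2 - 2*z^3/3 - 2*z^2 - 2*z - exp(2*z)/2


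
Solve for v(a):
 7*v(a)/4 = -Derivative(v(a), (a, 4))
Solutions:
 v(a) = (C1*sin(7^(1/4)*a/2) + C2*cos(7^(1/4)*a/2))*exp(-7^(1/4)*a/2) + (C3*sin(7^(1/4)*a/2) + C4*cos(7^(1/4)*a/2))*exp(7^(1/4)*a/2)


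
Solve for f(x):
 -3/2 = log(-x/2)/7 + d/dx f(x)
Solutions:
 f(x) = C1 - x*log(-x)/7 + x*(-19 + 2*log(2))/14


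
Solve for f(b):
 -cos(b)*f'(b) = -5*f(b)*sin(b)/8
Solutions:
 f(b) = C1/cos(b)^(5/8)


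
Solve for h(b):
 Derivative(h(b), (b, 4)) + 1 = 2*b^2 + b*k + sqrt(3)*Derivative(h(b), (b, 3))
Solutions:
 h(b) = C1 + C2*b + C3*b^2 + C4*exp(sqrt(3)*b) - sqrt(3)*b^5/90 + b^4*(-sqrt(3)*k - 4)/72 + b^3*(-3*k - sqrt(3))/54


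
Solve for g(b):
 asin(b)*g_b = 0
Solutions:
 g(b) = C1


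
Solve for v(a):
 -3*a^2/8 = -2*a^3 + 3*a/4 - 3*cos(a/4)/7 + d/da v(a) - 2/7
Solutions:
 v(a) = C1 + a^4/2 - a^3/8 - 3*a^2/8 + 2*a/7 + 12*sin(a/4)/7


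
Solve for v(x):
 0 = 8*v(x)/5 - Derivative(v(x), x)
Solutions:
 v(x) = C1*exp(8*x/5)


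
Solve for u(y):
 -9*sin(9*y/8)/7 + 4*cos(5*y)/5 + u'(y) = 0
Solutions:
 u(y) = C1 - 4*sin(5*y)/25 - 8*cos(9*y/8)/7


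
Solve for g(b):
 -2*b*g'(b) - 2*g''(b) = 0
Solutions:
 g(b) = C1 + C2*erf(sqrt(2)*b/2)


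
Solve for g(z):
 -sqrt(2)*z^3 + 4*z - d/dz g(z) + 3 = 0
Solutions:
 g(z) = C1 - sqrt(2)*z^4/4 + 2*z^2 + 3*z


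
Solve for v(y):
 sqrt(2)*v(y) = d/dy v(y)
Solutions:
 v(y) = C1*exp(sqrt(2)*y)


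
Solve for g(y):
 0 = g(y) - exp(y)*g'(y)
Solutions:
 g(y) = C1*exp(-exp(-y))


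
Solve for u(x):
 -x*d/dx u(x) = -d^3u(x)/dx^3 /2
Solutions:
 u(x) = C1 + Integral(C2*airyai(2^(1/3)*x) + C3*airybi(2^(1/3)*x), x)


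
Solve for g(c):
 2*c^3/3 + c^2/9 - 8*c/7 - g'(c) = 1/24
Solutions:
 g(c) = C1 + c^4/6 + c^3/27 - 4*c^2/7 - c/24


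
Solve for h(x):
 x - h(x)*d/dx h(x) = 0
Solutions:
 h(x) = -sqrt(C1 + x^2)
 h(x) = sqrt(C1 + x^2)


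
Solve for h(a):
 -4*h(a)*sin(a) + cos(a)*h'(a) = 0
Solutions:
 h(a) = C1/cos(a)^4


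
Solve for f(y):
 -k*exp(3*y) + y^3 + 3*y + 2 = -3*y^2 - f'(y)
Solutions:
 f(y) = C1 + k*exp(3*y)/3 - y^4/4 - y^3 - 3*y^2/2 - 2*y


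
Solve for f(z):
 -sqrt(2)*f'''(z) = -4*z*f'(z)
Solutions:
 f(z) = C1 + Integral(C2*airyai(sqrt(2)*z) + C3*airybi(sqrt(2)*z), z)


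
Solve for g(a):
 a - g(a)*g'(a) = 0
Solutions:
 g(a) = -sqrt(C1 + a^2)
 g(a) = sqrt(C1 + a^2)


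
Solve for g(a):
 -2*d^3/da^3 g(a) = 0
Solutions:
 g(a) = C1 + C2*a + C3*a^2


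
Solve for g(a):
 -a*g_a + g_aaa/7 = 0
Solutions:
 g(a) = C1 + Integral(C2*airyai(7^(1/3)*a) + C3*airybi(7^(1/3)*a), a)


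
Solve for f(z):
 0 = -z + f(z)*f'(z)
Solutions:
 f(z) = -sqrt(C1 + z^2)
 f(z) = sqrt(C1 + z^2)


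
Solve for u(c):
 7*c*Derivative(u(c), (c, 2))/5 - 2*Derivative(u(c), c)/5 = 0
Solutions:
 u(c) = C1 + C2*c^(9/7)


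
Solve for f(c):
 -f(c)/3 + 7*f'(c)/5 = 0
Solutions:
 f(c) = C1*exp(5*c/21)


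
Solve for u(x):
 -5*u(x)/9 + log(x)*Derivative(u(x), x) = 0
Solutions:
 u(x) = C1*exp(5*li(x)/9)


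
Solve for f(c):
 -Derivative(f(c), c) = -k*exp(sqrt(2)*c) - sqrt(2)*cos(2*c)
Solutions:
 f(c) = C1 + sqrt(2)*k*exp(sqrt(2)*c)/2 + sqrt(2)*sin(2*c)/2


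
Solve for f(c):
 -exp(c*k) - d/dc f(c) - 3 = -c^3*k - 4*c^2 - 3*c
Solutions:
 f(c) = C1 + c^4*k/4 + 4*c^3/3 + 3*c^2/2 - 3*c - exp(c*k)/k


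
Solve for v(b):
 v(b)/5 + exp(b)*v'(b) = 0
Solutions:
 v(b) = C1*exp(exp(-b)/5)


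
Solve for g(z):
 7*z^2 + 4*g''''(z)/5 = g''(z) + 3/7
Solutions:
 g(z) = C1 + C2*z + C3*exp(-sqrt(5)*z/2) + C4*exp(sqrt(5)*z/2) + 7*z^4/12 + 377*z^2/70


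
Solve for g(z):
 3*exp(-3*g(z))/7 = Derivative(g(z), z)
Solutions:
 g(z) = log(C1 + 9*z/7)/3
 g(z) = log((-1 - sqrt(3)*I)*(C1 + 9*z/7)^(1/3)/2)
 g(z) = log((-1 + sqrt(3)*I)*(C1 + 9*z/7)^(1/3)/2)


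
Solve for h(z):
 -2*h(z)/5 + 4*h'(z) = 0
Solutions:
 h(z) = C1*exp(z/10)


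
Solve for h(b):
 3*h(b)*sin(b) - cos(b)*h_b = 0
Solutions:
 h(b) = C1/cos(b)^3


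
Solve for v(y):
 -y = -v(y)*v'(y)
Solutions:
 v(y) = -sqrt(C1 + y^2)
 v(y) = sqrt(C1 + y^2)


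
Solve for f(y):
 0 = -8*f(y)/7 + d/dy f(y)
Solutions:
 f(y) = C1*exp(8*y/7)


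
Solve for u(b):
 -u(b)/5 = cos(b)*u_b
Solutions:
 u(b) = C1*(sin(b) - 1)^(1/10)/(sin(b) + 1)^(1/10)


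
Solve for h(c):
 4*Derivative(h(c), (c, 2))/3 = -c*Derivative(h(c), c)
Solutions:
 h(c) = C1 + C2*erf(sqrt(6)*c/4)


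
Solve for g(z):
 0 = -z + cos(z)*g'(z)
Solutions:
 g(z) = C1 + Integral(z/cos(z), z)


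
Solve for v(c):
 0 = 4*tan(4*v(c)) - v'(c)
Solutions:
 v(c) = -asin(C1*exp(16*c))/4 + pi/4
 v(c) = asin(C1*exp(16*c))/4


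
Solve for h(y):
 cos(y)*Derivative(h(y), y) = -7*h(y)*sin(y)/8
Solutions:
 h(y) = C1*cos(y)^(7/8)


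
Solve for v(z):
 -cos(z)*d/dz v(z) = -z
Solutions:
 v(z) = C1 + Integral(z/cos(z), z)


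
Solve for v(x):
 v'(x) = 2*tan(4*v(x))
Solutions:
 v(x) = -asin(C1*exp(8*x))/4 + pi/4
 v(x) = asin(C1*exp(8*x))/4


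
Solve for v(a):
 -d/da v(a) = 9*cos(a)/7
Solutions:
 v(a) = C1 - 9*sin(a)/7


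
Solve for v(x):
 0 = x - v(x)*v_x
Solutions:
 v(x) = -sqrt(C1 + x^2)
 v(x) = sqrt(C1 + x^2)


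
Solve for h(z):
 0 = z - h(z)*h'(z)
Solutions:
 h(z) = -sqrt(C1 + z^2)
 h(z) = sqrt(C1 + z^2)


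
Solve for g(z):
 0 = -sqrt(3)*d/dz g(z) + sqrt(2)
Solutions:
 g(z) = C1 + sqrt(6)*z/3


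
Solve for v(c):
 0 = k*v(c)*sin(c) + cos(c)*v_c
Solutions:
 v(c) = C1*exp(k*log(cos(c)))


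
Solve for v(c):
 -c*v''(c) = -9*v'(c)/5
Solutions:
 v(c) = C1 + C2*c^(14/5)


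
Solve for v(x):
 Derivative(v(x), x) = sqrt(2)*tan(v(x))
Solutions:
 v(x) = pi - asin(C1*exp(sqrt(2)*x))
 v(x) = asin(C1*exp(sqrt(2)*x))


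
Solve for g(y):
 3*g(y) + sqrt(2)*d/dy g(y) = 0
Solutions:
 g(y) = C1*exp(-3*sqrt(2)*y/2)


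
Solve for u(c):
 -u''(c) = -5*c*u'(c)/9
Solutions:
 u(c) = C1 + C2*erfi(sqrt(10)*c/6)


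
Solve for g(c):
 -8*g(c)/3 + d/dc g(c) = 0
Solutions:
 g(c) = C1*exp(8*c/3)


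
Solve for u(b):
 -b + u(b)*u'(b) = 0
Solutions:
 u(b) = -sqrt(C1 + b^2)
 u(b) = sqrt(C1 + b^2)


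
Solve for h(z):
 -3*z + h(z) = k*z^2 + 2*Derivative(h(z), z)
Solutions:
 h(z) = C1*exp(z/2) + k*z^2 + 4*k*z + 8*k + 3*z + 6


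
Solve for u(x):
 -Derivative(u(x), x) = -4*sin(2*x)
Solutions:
 u(x) = C1 - 2*cos(2*x)


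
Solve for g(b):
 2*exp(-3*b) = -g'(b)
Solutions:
 g(b) = C1 + 2*exp(-3*b)/3


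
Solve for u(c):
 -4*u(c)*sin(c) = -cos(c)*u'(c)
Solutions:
 u(c) = C1/cos(c)^4


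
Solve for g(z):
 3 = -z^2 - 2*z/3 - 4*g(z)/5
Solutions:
 g(z) = -5*z^2/4 - 5*z/6 - 15/4


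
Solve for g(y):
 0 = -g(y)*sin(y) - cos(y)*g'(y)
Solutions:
 g(y) = C1*cos(y)


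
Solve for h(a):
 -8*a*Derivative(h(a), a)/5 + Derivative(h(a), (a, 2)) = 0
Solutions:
 h(a) = C1 + C2*erfi(2*sqrt(5)*a/5)


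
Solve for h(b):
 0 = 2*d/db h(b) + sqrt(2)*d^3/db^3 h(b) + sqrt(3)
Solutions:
 h(b) = C1 + C2*sin(2^(1/4)*b) + C3*cos(2^(1/4)*b) - sqrt(3)*b/2


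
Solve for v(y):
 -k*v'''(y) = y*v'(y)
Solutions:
 v(y) = C1 + Integral(C2*airyai(y*(-1/k)^(1/3)) + C3*airybi(y*(-1/k)^(1/3)), y)


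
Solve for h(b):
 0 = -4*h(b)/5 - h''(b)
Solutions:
 h(b) = C1*sin(2*sqrt(5)*b/5) + C2*cos(2*sqrt(5)*b/5)


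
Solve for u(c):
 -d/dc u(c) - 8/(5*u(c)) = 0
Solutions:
 u(c) = -sqrt(C1 - 80*c)/5
 u(c) = sqrt(C1 - 80*c)/5


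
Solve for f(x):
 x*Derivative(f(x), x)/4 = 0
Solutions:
 f(x) = C1


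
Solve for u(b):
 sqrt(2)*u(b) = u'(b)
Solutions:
 u(b) = C1*exp(sqrt(2)*b)


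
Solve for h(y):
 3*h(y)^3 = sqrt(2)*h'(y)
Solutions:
 h(y) = -sqrt(-1/(C1 + 3*sqrt(2)*y))
 h(y) = sqrt(-1/(C1 + 3*sqrt(2)*y))


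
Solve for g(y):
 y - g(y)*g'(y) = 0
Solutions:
 g(y) = -sqrt(C1 + y^2)
 g(y) = sqrt(C1 + y^2)


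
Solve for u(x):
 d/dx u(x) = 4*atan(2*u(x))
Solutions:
 Integral(1/atan(2*_y), (_y, u(x))) = C1 + 4*x


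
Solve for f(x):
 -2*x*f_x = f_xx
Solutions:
 f(x) = C1 + C2*erf(x)


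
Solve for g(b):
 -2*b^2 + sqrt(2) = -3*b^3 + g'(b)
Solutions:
 g(b) = C1 + 3*b^4/4 - 2*b^3/3 + sqrt(2)*b


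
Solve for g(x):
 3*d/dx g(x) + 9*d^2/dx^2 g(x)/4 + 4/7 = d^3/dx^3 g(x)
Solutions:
 g(x) = C1 + C2*exp(x*(9 - sqrt(273))/8) + C3*exp(x*(9 + sqrt(273))/8) - 4*x/21


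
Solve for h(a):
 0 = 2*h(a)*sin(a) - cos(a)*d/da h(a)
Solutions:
 h(a) = C1/cos(a)^2


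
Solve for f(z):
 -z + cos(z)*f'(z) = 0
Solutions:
 f(z) = C1 + Integral(z/cos(z), z)


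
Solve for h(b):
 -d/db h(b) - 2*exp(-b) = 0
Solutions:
 h(b) = C1 + 2*exp(-b)


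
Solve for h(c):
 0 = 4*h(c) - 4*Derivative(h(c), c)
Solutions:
 h(c) = C1*exp(c)


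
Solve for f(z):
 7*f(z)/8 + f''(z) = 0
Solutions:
 f(z) = C1*sin(sqrt(14)*z/4) + C2*cos(sqrt(14)*z/4)


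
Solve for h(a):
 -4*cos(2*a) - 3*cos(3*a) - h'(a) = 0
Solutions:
 h(a) = C1 - 2*sin(2*a) - sin(3*a)


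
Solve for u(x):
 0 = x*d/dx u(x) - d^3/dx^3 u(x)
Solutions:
 u(x) = C1 + Integral(C2*airyai(x) + C3*airybi(x), x)


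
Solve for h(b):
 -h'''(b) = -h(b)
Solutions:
 h(b) = C3*exp(b) + (C1*sin(sqrt(3)*b/2) + C2*cos(sqrt(3)*b/2))*exp(-b/2)


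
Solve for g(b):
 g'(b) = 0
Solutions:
 g(b) = C1


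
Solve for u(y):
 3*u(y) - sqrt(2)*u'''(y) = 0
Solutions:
 u(y) = C3*exp(2^(5/6)*3^(1/3)*y/2) + (C1*sin(6^(5/6)*y/4) + C2*cos(6^(5/6)*y/4))*exp(-2^(5/6)*3^(1/3)*y/4)


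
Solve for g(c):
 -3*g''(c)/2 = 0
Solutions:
 g(c) = C1 + C2*c


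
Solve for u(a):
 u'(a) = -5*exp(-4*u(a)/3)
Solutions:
 u(a) = 3*log(-I*(C1 - 20*a/3)^(1/4))
 u(a) = 3*log(I*(C1 - 20*a/3)^(1/4))
 u(a) = 3*log(-(C1 - 20*a/3)^(1/4))
 u(a) = 3*log(C1 - 20*a/3)/4


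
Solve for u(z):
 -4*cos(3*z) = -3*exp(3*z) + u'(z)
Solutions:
 u(z) = C1 + exp(3*z) - 4*sin(3*z)/3


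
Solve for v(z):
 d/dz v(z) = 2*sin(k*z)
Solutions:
 v(z) = C1 - 2*cos(k*z)/k


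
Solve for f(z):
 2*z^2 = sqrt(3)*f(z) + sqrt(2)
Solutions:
 f(z) = 2*sqrt(3)*z^2/3 - sqrt(6)/3


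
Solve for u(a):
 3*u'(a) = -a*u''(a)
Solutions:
 u(a) = C1 + C2/a^2


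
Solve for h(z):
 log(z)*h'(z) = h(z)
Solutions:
 h(z) = C1*exp(li(z))


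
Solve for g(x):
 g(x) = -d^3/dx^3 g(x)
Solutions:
 g(x) = C3*exp(-x) + (C1*sin(sqrt(3)*x/2) + C2*cos(sqrt(3)*x/2))*exp(x/2)


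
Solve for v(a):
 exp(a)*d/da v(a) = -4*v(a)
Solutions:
 v(a) = C1*exp(4*exp(-a))


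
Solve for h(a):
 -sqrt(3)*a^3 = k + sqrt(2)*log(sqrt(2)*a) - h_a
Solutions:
 h(a) = C1 + sqrt(3)*a^4/4 + a*k + sqrt(2)*a*log(a) - sqrt(2)*a + sqrt(2)*a*log(2)/2


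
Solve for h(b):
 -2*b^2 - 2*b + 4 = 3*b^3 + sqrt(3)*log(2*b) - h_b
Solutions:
 h(b) = C1 + 3*b^4/4 + 2*b^3/3 + b^2 + sqrt(3)*b*log(b) - 4*b - sqrt(3)*b + sqrt(3)*b*log(2)


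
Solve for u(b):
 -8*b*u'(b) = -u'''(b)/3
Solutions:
 u(b) = C1 + Integral(C2*airyai(2*3^(1/3)*b) + C3*airybi(2*3^(1/3)*b), b)


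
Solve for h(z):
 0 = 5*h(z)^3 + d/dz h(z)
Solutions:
 h(z) = -sqrt(2)*sqrt(-1/(C1 - 5*z))/2
 h(z) = sqrt(2)*sqrt(-1/(C1 - 5*z))/2


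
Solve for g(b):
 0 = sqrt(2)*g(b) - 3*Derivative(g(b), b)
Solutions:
 g(b) = C1*exp(sqrt(2)*b/3)


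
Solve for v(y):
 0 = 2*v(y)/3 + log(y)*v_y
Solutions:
 v(y) = C1*exp(-2*li(y)/3)


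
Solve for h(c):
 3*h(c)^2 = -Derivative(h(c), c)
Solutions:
 h(c) = 1/(C1 + 3*c)


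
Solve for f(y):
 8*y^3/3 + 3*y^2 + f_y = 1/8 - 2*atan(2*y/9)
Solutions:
 f(y) = C1 - 2*y^4/3 - y^3 - 2*y*atan(2*y/9) + y/8 + 9*log(4*y^2 + 81)/2


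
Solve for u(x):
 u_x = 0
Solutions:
 u(x) = C1


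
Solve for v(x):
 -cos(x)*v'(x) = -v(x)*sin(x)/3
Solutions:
 v(x) = C1/cos(x)^(1/3)


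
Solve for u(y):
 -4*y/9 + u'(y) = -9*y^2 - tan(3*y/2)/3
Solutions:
 u(y) = C1 - 3*y^3 + 2*y^2/9 + 2*log(cos(3*y/2))/9


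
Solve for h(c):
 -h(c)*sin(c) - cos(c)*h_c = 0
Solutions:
 h(c) = C1*cos(c)


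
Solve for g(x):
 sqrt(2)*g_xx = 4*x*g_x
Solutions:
 g(x) = C1 + C2*erfi(2^(1/4)*x)


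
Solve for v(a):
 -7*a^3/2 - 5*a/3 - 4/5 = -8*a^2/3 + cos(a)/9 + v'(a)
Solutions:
 v(a) = C1 - 7*a^4/8 + 8*a^3/9 - 5*a^2/6 - 4*a/5 - sin(a)/9


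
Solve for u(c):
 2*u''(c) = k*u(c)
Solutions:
 u(c) = C1*exp(-sqrt(2)*c*sqrt(k)/2) + C2*exp(sqrt(2)*c*sqrt(k)/2)


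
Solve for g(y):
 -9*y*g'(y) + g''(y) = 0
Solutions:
 g(y) = C1 + C2*erfi(3*sqrt(2)*y/2)


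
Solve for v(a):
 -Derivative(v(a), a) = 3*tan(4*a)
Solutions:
 v(a) = C1 + 3*log(cos(4*a))/4


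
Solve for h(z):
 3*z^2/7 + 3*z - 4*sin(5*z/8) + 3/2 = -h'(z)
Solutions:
 h(z) = C1 - z^3/7 - 3*z^2/2 - 3*z/2 - 32*cos(5*z/8)/5


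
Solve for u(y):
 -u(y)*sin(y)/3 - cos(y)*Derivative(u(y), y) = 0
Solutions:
 u(y) = C1*cos(y)^(1/3)


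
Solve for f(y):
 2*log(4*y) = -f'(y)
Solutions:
 f(y) = C1 - 2*y*log(y) - y*log(16) + 2*y


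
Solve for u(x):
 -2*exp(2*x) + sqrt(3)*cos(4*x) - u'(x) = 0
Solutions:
 u(x) = C1 - exp(2*x) + sqrt(3)*sin(4*x)/4


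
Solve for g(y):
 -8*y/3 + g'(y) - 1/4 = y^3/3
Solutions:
 g(y) = C1 + y^4/12 + 4*y^2/3 + y/4


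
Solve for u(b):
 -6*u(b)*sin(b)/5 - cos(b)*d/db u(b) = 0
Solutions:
 u(b) = C1*cos(b)^(6/5)


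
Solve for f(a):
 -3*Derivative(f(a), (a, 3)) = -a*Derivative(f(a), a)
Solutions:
 f(a) = C1 + Integral(C2*airyai(3^(2/3)*a/3) + C3*airybi(3^(2/3)*a/3), a)


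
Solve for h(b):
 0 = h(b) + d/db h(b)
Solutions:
 h(b) = C1*exp(-b)


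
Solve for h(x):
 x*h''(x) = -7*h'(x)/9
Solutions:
 h(x) = C1 + C2*x^(2/9)


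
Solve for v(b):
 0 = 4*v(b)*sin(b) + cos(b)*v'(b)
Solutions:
 v(b) = C1*cos(b)^4


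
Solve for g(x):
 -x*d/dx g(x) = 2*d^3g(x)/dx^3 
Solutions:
 g(x) = C1 + Integral(C2*airyai(-2^(2/3)*x/2) + C3*airybi(-2^(2/3)*x/2), x)


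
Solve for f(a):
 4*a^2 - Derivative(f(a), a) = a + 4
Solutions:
 f(a) = C1 + 4*a^3/3 - a^2/2 - 4*a


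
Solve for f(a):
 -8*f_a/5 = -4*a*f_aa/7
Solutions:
 f(a) = C1 + C2*a^(19/5)


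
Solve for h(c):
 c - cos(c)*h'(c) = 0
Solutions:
 h(c) = C1 + Integral(c/cos(c), c)


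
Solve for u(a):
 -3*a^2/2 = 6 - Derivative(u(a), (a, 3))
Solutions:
 u(a) = C1 + C2*a + C3*a^2 + a^5/40 + a^3


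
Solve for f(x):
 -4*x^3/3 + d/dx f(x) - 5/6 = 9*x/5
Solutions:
 f(x) = C1 + x^4/3 + 9*x^2/10 + 5*x/6


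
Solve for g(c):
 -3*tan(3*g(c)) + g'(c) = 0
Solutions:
 g(c) = -asin(C1*exp(9*c))/3 + pi/3
 g(c) = asin(C1*exp(9*c))/3


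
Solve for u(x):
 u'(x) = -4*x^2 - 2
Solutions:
 u(x) = C1 - 4*x^3/3 - 2*x


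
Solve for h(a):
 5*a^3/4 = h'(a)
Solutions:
 h(a) = C1 + 5*a^4/16


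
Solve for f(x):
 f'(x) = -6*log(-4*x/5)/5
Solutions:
 f(x) = C1 - 6*x*log(-x)/5 + 6*x*(-2*log(2) + 1 + log(5))/5


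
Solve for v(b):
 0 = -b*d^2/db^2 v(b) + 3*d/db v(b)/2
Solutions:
 v(b) = C1 + C2*b^(5/2)


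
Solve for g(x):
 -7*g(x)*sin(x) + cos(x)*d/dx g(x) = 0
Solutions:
 g(x) = C1/cos(x)^7


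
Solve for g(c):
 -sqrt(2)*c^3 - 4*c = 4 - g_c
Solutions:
 g(c) = C1 + sqrt(2)*c^4/4 + 2*c^2 + 4*c


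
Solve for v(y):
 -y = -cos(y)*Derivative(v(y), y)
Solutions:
 v(y) = C1 + Integral(y/cos(y), y)


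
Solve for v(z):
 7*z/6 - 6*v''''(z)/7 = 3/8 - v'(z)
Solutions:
 v(z) = C1 + C4*exp(6^(2/3)*7^(1/3)*z/6) - 7*z^2/12 + 3*z/8 + (C2*sin(2^(2/3)*3^(1/6)*7^(1/3)*z/4) + C3*cos(2^(2/3)*3^(1/6)*7^(1/3)*z/4))*exp(-6^(2/3)*7^(1/3)*z/12)
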